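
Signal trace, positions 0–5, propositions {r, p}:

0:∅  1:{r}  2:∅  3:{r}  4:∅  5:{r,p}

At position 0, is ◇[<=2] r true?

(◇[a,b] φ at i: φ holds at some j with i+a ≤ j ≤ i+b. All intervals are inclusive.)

Check r at each j in [0,2]:
  j=0: false
  j=1: true
  j=2: false
Found at j=1 → formula holds.

Holds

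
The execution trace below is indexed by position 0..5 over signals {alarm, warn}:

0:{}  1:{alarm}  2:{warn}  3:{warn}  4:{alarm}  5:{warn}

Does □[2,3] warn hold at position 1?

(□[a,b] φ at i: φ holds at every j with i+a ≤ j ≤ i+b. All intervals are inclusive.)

No

Check warn at every j in [3,4]:
  j=3: true
  j=4: false
Fails at j=4 → formula fails.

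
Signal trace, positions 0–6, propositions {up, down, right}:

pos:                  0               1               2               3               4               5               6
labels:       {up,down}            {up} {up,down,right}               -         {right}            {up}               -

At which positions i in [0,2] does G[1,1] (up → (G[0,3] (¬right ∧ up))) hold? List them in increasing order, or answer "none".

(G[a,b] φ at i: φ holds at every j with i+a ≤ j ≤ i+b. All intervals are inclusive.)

2

Evaluate at each i in [0,2]:
  i=0: ✗ (fails at j=1)
  i=1: ✗ (fails at j=2)
  i=2: ✓ (all of [3,3])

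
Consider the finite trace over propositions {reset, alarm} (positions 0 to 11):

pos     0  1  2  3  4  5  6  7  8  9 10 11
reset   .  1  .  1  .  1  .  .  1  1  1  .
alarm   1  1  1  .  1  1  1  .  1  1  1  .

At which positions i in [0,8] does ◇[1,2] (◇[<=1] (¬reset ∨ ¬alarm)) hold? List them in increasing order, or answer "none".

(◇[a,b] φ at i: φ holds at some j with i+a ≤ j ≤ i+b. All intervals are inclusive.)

0, 1, 2, 3, 4, 5, 6, 8

Evaluate at each i in [0,8]:
  i=0: ✓ (witness j=1)
  i=1: ✓ (witness j=2)
  i=2: ✓ (witness j=3)
  i=3: ✓ (witness j=4)
  i=4: ✓ (witness j=5)
  i=5: ✓ (witness j=6)
  i=6: ✓ (witness j=7)
  i=7: ✗ (none in [8,9])
  i=8: ✓ (witness j=10)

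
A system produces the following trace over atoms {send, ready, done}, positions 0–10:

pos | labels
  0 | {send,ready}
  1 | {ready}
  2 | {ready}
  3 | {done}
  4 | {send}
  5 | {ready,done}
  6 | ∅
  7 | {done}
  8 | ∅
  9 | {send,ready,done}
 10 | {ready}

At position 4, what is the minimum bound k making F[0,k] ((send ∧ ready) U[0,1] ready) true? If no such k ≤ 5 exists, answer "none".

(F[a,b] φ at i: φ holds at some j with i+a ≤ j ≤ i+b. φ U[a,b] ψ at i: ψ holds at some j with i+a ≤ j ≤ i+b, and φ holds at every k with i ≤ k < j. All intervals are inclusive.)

Scan j = 4,5,… for ((send ∧ ready) U[0,1] ready):
  j=4: fails
  j=5: holds
First hit at j=5, so smallest k = 5-4 = 1.

1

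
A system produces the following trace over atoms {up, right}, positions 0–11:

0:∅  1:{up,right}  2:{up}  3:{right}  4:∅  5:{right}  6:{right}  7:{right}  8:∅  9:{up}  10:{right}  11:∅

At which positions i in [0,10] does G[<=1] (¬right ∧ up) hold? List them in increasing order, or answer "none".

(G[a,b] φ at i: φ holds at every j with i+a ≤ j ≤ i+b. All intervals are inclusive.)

none

Evaluate at each i in [0,10]:
  i=0: ✗ (fails at j=0)
  i=1: ✗ (fails at j=1)
  i=2: ✗ (fails at j=3)
  i=3: ✗ (fails at j=3)
  i=4: ✗ (fails at j=4)
  i=5: ✗ (fails at j=5)
  i=6: ✗ (fails at j=6)
  i=7: ✗ (fails at j=7)
  i=8: ✗ (fails at j=8)
  i=9: ✗ (fails at j=10)
  i=10: ✗ (fails at j=10)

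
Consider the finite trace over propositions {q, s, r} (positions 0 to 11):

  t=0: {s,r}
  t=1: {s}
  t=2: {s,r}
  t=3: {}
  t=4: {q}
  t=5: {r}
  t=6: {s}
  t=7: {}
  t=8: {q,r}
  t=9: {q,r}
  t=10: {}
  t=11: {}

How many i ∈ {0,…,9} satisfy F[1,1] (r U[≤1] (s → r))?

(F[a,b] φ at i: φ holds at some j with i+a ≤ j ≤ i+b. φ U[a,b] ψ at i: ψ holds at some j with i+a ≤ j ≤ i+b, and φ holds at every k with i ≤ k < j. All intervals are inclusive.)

Evaluate at each i in [0,9]:
  i=0: ✗ (none in [1,1])
  i=1: ✓ (witness j=2)
  i=2: ✓ (witness j=3)
  i=3: ✓ (witness j=4)
  i=4: ✓ (witness j=5)
  i=5: ✗ (none in [6,6])
  i=6: ✓ (witness j=7)
  i=7: ✓ (witness j=8)
  i=8: ✓ (witness j=9)
  i=9: ✓ (witness j=10)
Positions where it holds: {1, 2, 3, 4, 6, 7, 8, 9} → 8.

8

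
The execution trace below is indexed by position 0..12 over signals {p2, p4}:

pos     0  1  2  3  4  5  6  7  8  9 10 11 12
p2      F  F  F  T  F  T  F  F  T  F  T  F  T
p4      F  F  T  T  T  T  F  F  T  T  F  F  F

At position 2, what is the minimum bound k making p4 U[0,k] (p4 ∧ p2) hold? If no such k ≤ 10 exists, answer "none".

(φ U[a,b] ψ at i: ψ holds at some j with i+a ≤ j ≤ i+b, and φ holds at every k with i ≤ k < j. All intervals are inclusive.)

1

Need earliest j ≥ 2 with (p4 ∧ p2), and p4 at every k in [2,j-1].
  j=2: rhs fails.
  j=3: rhs holds; lhs holds on [2,2]. k = 1.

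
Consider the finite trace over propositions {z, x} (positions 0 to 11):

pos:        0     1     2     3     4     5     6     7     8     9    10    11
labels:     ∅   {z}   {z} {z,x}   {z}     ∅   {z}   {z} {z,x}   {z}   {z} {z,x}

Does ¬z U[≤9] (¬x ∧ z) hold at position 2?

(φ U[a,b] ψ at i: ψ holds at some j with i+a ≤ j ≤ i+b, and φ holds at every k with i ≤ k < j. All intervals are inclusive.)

Need some j in [2,11] with (¬x ∧ z), and ¬z at every k in [2,j-1].
  j=2: (¬x ∧ z) holds; no prefix to check → satisfied.

True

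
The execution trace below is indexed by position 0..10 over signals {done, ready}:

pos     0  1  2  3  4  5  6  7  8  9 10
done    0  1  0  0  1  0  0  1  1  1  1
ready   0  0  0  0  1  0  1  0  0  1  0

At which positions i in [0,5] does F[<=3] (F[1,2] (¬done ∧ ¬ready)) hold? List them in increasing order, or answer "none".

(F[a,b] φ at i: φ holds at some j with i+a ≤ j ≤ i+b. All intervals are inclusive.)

Evaluate at each i in [0,5]:
  i=0: ✓ (witness j=0)
  i=1: ✓ (witness j=1)
  i=2: ✓ (witness j=2)
  i=3: ✓ (witness j=3)
  i=4: ✓ (witness j=4)
  i=5: ✗ (none in [5,8])

0, 1, 2, 3, 4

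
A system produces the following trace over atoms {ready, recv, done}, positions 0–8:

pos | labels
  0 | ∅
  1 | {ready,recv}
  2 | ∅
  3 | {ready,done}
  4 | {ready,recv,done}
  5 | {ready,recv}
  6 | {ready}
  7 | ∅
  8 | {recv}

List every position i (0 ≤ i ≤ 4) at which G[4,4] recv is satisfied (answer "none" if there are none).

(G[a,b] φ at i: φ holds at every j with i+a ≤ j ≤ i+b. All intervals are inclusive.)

Evaluate at each i in [0,4]:
  i=0: ✓ (all of [4,4])
  i=1: ✓ (all of [5,5])
  i=2: ✗ (fails at j=6)
  i=3: ✗ (fails at j=7)
  i=4: ✓ (all of [8,8])

0, 1, 4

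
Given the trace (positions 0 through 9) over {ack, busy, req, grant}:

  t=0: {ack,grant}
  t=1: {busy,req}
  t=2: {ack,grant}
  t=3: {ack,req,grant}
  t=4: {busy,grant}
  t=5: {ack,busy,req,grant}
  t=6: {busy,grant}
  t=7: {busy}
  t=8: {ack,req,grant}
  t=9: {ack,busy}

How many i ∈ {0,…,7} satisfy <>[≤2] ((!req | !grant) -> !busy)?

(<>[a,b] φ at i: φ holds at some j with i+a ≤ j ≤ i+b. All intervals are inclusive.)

8

Evaluate at each i in [0,7]:
  i=0: ✓ (witness j=0)
  i=1: ✓ (witness j=2)
  i=2: ✓ (witness j=2)
  i=3: ✓ (witness j=3)
  i=4: ✓ (witness j=5)
  i=5: ✓ (witness j=5)
  i=6: ✓ (witness j=8)
  i=7: ✓ (witness j=8)
Positions where it holds: {0, 1, 2, 3, 4, 5, 6, 7} → 8.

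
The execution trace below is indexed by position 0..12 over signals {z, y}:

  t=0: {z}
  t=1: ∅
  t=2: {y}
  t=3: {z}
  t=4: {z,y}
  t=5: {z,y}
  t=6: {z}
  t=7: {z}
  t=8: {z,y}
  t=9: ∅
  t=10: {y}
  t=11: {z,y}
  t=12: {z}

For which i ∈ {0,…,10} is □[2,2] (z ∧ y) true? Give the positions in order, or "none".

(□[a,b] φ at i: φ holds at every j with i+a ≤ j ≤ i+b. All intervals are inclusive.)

Evaluate at each i in [0,10]:
  i=0: ✗ (fails at j=2)
  i=1: ✗ (fails at j=3)
  i=2: ✓ (all of [4,4])
  i=3: ✓ (all of [5,5])
  i=4: ✗ (fails at j=6)
  i=5: ✗ (fails at j=7)
  i=6: ✓ (all of [8,8])
  i=7: ✗ (fails at j=9)
  i=8: ✗ (fails at j=10)
  i=9: ✓ (all of [11,11])
  i=10: ✗ (fails at j=12)

2, 3, 6, 9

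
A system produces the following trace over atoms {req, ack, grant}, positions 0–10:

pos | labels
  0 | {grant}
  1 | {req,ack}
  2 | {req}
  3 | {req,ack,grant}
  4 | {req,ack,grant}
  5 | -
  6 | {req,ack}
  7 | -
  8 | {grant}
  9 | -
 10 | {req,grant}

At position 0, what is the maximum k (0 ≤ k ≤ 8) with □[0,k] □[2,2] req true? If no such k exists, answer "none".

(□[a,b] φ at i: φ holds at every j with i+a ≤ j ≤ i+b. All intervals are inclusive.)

□[2,2] req must hold from j=0 onward; find where it first fails.
  j=0: holds
  j=1: holds
  j=2: holds
  j=3: fails
Holds on [0,2], so largest k = 2.

2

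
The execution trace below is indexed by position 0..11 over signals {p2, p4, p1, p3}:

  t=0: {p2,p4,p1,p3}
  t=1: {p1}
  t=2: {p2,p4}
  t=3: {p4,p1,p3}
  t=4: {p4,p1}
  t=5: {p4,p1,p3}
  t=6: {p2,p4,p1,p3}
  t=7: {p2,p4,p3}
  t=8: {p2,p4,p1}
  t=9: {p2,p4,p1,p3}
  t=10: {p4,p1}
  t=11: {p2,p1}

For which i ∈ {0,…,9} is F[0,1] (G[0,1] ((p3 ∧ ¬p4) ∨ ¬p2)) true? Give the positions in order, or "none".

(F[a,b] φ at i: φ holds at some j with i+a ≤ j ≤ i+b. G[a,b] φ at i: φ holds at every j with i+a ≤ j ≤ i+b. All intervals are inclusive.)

Evaluate at each i in [0,9]:
  i=0: ✗ (none in [0,1])
  i=1: ✗ (none in [1,2])
  i=2: ✓ (witness j=3)
  i=3: ✓ (witness j=3)
  i=4: ✓ (witness j=4)
  i=5: ✗ (none in [5,6])
  i=6: ✗ (none in [6,7])
  i=7: ✗ (none in [7,8])
  i=8: ✗ (none in [8,9])
  i=9: ✗ (none in [9,10])

2, 3, 4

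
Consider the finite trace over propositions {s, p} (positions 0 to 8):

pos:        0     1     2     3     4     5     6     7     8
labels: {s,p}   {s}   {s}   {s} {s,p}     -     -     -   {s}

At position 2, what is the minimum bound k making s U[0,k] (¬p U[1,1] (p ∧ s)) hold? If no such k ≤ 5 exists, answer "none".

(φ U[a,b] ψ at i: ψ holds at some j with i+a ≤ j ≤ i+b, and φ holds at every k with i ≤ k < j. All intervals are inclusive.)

1

Need earliest j ≥ 2 with (¬p U[1,1] (p ∧ s)), and s at every k in [2,j-1].
  j=2: rhs fails.
  j=3: rhs holds; lhs holds on [2,2]. k = 1.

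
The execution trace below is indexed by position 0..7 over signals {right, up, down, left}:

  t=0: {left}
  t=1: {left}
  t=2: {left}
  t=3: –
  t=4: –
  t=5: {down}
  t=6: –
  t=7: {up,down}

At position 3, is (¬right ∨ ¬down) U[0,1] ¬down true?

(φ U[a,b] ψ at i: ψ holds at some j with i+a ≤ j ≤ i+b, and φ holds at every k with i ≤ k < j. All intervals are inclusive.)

Need some j in [3,4] with ¬down, and (¬right ∨ ¬down) at every k in [3,j-1].
  j=3: ¬down holds; no prefix to check → satisfied.

Yes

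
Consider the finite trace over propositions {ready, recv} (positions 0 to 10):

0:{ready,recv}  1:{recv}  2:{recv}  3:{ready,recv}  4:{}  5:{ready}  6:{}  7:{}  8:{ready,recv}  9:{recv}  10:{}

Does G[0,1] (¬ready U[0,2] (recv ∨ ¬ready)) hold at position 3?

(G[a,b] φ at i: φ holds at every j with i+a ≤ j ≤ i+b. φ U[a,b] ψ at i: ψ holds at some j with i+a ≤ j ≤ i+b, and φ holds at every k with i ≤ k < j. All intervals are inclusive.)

Check (¬ready U[0,2] (recv ∨ ¬ready)) at every j in [3,4]:
  j=3: holds
  j=4: holds
All positions satisfy it → formula holds.

True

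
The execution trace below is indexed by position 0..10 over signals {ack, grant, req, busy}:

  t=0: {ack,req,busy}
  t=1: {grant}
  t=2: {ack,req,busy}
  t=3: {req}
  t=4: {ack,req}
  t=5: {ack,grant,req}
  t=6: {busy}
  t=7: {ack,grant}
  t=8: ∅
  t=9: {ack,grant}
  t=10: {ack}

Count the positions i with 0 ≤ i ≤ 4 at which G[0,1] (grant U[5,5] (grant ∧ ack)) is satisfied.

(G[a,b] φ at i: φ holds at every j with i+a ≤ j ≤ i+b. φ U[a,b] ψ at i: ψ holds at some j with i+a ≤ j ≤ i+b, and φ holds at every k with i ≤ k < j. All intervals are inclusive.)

Evaluate at each i in [0,4]:
  i=0: ✗ (fails at j=0)
  i=1: ✗ (fails at j=1)
  i=2: ✗ (fails at j=2)
  i=3: ✗ (fails at j=3)
  i=4: ✗ (fails at j=4)
Positions where it holds: {} → 0.

0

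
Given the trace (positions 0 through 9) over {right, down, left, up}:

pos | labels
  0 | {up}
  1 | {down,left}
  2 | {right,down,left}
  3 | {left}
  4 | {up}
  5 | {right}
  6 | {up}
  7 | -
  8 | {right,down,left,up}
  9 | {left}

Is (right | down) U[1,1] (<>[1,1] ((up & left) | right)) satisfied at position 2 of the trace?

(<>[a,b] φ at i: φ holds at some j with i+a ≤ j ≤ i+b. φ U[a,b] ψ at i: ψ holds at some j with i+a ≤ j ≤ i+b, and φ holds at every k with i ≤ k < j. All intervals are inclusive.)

No

Need some j in [3,3] with <>[1,1] ((up & left) | right), and (right | down) at every k in [2,j-1].
  j=3: <>[1,1] ((up & left) | right) — fails (none in [4,4]).
No j in the window works → until fails.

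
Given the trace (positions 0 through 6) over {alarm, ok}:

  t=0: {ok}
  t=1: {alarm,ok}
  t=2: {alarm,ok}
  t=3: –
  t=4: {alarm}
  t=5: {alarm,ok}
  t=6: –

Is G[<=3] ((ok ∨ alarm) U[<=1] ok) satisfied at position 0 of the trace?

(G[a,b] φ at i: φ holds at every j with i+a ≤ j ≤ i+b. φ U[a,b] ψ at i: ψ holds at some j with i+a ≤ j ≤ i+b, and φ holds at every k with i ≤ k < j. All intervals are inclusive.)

False

Check ((ok ∨ alarm) U[<=1] ok) at every j in [0,3]:
  j=0: holds
  j=1: holds
  j=2: holds
  j=3: fails
Fails at j=3 → formula fails.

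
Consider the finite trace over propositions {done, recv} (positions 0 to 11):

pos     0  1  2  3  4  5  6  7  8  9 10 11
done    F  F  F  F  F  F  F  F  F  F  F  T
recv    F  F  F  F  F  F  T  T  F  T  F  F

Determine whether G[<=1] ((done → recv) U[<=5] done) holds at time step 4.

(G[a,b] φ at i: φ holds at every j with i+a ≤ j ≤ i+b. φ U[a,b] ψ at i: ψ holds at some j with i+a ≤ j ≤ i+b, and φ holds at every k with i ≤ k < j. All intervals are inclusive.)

Check ((done → recv) U[<=5] done) at every j in [4,5]:
  j=4: fails
  j=5: fails
Fails at j=4 → formula fails.

False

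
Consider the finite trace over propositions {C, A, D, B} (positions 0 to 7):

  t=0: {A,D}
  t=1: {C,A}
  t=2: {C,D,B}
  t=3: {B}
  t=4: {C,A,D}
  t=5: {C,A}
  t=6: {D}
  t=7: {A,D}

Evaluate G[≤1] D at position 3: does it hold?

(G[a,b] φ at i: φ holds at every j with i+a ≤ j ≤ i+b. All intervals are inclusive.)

No

Check D at every j in [3,4]:
  j=3: false
  j=4: true
Fails at j=3 → formula fails.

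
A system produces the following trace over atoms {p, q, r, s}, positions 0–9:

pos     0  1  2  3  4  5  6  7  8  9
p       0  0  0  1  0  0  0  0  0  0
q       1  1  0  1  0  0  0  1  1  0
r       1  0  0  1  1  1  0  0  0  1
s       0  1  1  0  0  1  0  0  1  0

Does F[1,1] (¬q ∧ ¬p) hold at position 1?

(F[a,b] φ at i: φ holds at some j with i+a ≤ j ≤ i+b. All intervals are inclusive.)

Check (¬q ∧ ¬p) at each j in [2,2]:
  j=2: true
Found at j=2 → formula holds.

Holds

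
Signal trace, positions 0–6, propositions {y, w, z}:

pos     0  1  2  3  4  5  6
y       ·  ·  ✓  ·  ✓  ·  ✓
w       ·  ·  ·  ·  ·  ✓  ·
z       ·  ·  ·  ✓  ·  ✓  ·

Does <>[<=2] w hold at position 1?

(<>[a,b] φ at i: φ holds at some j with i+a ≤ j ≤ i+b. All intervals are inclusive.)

False

Check w at each j in [1,3]:
  j=1: false
  j=2: false
  j=3: false
No position in the window satisfies it → formula fails.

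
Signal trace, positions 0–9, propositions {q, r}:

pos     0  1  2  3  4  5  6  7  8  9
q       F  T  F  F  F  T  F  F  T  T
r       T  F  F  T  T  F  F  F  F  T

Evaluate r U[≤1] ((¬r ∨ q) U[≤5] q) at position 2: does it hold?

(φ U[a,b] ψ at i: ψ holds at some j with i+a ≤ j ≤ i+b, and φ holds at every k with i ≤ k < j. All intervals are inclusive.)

False

Need some j in [2,3] with ((¬r ∨ q) U[≤5] q), and r at every k in [2,j-1].
  j=2: ((¬r ∨ q) U[≤5] q) — fails.
  j=3: ((¬r ∨ q) U[≤5] q) — fails.
No j in the window works → until fails.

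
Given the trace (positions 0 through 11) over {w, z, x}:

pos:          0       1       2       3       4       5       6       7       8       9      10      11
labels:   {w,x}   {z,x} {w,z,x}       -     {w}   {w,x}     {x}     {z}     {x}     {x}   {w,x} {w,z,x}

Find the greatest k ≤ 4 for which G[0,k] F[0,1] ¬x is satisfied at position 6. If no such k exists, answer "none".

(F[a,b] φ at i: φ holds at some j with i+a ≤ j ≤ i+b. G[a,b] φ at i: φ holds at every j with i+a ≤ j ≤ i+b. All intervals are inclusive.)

1

F[0,1] ¬x must hold from j=6 onward; find where it first fails.
  j=6: holds
  j=7: holds
  j=8: fails
Holds on [6,7], so largest k = 1.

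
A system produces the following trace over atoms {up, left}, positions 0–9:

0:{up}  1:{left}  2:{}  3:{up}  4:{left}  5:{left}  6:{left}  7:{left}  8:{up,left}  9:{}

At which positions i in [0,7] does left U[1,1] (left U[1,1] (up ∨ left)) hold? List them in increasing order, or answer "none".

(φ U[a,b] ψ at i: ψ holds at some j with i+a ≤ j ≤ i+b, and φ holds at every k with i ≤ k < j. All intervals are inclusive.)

4, 5, 6

Evaluate at each i in [0,7]:
  i=0: ✗ (no rhs in [1,1])
  i=1: ✗ (no rhs in [2,2])
  i=2: ✗ (no rhs in [3,3])
  i=3: ✗ (lhs fails at k=3 before rhs at j=4)
  i=4: ✓ (rhs at j=5; lhs holds on [4,4])
  i=5: ✓ (rhs at j=6; lhs holds on [5,5])
  i=6: ✓ (rhs at j=7; lhs holds on [6,6])
  i=7: ✗ (no rhs in [8,8])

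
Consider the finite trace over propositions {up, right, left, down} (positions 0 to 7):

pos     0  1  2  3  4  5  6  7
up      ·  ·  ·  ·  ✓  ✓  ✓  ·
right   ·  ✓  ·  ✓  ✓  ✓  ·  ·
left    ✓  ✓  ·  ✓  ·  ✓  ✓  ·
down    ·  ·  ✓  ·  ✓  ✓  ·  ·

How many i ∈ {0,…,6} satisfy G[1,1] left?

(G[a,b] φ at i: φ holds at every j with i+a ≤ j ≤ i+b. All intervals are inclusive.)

Evaluate at each i in [0,6]:
  i=0: ✓ (all of [1,1])
  i=1: ✗ (fails at j=2)
  i=2: ✓ (all of [3,3])
  i=3: ✗ (fails at j=4)
  i=4: ✓ (all of [5,5])
  i=5: ✓ (all of [6,6])
  i=6: ✗ (fails at j=7)
Positions where it holds: {0, 2, 4, 5} → 4.

4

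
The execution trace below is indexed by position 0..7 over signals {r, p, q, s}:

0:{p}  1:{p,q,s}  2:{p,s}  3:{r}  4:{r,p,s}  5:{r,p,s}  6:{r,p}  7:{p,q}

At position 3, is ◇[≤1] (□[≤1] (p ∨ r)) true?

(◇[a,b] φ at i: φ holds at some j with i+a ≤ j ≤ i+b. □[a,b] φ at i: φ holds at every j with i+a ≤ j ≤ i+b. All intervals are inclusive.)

Holds

Check □[≤1] (p ∨ r) at each j in [3,4]:
  j=3: holds on [3,4]
  j=4: holds on [4,5]
Found at j=3 → formula holds.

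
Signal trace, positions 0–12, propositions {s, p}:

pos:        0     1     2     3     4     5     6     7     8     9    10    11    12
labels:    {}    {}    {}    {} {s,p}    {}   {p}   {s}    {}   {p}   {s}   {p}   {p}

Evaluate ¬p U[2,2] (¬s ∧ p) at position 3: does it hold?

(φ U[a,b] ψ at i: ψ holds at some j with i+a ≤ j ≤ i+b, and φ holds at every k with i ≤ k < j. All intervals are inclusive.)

No

Need some j in [5,5] with (¬s ∧ p), and ¬p at every k in [3,j-1].
  j=5: (¬s ∧ p) false.
No j in the window works → until fails.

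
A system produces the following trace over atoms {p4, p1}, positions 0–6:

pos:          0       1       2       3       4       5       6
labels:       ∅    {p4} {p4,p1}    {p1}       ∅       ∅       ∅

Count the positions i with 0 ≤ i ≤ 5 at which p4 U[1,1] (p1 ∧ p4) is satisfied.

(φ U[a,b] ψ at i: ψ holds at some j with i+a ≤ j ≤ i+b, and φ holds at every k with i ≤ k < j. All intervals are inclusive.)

1

Evaluate at each i in [0,5]:
  i=0: ✗ (no rhs in [1,1])
  i=1: ✓ (rhs at j=2; lhs holds on [1,1])
  i=2: ✗ (no rhs in [3,3])
  i=3: ✗ (no rhs in [4,4])
  i=4: ✗ (no rhs in [5,5])
  i=5: ✗ (no rhs in [6,6])
Positions where it holds: {1} → 1.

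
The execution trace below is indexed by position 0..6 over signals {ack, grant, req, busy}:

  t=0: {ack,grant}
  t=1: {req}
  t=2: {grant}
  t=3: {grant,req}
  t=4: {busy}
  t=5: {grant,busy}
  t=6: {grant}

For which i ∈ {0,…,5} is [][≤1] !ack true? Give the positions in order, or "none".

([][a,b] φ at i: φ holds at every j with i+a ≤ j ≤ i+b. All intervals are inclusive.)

1, 2, 3, 4, 5

Evaluate at each i in [0,5]:
  i=0: ✗ (fails at j=0)
  i=1: ✓ (all of [1,2])
  i=2: ✓ (all of [2,3])
  i=3: ✓ (all of [3,4])
  i=4: ✓ (all of [4,5])
  i=5: ✓ (all of [5,6])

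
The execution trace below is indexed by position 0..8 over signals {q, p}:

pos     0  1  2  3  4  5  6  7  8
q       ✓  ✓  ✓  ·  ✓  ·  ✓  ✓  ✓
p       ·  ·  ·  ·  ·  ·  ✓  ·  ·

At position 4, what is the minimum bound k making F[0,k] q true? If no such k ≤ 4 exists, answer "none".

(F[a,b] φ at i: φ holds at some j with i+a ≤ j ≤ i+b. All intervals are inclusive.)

Scan j = 4,5,… for q:
  j=4: holds
First hit at j=4, so smallest k = 4-4 = 0.

0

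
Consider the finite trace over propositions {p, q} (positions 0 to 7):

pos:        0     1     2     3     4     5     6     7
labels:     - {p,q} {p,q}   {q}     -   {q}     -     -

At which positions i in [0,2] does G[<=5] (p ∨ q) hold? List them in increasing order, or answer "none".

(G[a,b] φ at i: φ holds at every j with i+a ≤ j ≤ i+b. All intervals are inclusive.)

Evaluate at each i in [0,2]:
  i=0: ✗ (fails at j=0)
  i=1: ✗ (fails at j=4)
  i=2: ✗ (fails at j=4)

none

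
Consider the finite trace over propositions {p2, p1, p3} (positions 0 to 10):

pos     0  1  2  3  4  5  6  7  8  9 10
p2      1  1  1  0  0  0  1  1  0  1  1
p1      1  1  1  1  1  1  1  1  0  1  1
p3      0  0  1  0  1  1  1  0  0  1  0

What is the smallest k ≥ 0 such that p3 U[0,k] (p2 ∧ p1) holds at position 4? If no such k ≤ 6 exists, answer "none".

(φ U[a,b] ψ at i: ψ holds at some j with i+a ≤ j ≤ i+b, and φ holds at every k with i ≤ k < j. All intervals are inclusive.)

2

Need earliest j ≥ 4 with (p2 ∧ p1), and p3 at every k in [4,j-1].
  j=4: rhs fails.
  j=5: rhs fails.
  j=6: rhs holds; lhs holds on [4,5]. k = 2.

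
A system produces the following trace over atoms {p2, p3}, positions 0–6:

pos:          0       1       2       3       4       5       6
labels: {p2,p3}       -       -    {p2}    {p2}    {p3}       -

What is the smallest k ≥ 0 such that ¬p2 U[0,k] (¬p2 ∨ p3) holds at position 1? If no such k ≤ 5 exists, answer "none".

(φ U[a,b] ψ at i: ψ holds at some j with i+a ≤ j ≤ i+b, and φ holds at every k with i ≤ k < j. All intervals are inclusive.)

0

Need earliest j ≥ 1 with (¬p2 ∨ p3), and ¬p2 at every k in [1,j-1].
  j=1: rhs holds (empty prefix). k = 0.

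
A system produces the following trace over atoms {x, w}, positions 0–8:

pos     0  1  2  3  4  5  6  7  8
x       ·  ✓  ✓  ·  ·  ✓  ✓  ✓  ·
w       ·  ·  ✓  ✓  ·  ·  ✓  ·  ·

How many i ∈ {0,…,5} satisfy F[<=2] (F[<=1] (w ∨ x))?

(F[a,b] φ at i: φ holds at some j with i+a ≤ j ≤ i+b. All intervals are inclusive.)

Evaluate at each i in [0,5]:
  i=0: ✓ (witness j=0)
  i=1: ✓ (witness j=1)
  i=2: ✓ (witness j=2)
  i=3: ✓ (witness j=3)
  i=4: ✓ (witness j=4)
  i=5: ✓ (witness j=5)
Positions where it holds: {0, 1, 2, 3, 4, 5} → 6.

6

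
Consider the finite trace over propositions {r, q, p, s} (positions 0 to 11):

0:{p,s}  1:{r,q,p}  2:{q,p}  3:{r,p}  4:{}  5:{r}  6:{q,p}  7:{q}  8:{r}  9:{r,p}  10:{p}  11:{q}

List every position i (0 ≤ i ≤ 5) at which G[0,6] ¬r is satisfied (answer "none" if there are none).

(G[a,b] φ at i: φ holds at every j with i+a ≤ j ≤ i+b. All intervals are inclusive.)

Evaluate at each i in [0,5]:
  i=0: ✗ (fails at j=1)
  i=1: ✗ (fails at j=1)
  i=2: ✗ (fails at j=3)
  i=3: ✗ (fails at j=3)
  i=4: ✗ (fails at j=5)
  i=5: ✗ (fails at j=5)

none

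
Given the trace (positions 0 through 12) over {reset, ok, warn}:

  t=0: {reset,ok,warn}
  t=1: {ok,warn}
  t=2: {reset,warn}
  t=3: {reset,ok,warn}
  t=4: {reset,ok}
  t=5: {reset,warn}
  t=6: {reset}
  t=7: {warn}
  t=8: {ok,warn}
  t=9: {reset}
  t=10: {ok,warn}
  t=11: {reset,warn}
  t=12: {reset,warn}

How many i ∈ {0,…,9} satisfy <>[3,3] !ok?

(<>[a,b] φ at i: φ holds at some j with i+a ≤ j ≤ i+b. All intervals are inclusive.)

6

Evaluate at each i in [0,9]:
  i=0: ✗ (none in [3,3])
  i=1: ✗ (none in [4,4])
  i=2: ✓ (witness j=5)
  i=3: ✓ (witness j=6)
  i=4: ✓ (witness j=7)
  i=5: ✗ (none in [8,8])
  i=6: ✓ (witness j=9)
  i=7: ✗ (none in [10,10])
  i=8: ✓ (witness j=11)
  i=9: ✓ (witness j=12)
Positions where it holds: {2, 3, 4, 6, 8, 9} → 6.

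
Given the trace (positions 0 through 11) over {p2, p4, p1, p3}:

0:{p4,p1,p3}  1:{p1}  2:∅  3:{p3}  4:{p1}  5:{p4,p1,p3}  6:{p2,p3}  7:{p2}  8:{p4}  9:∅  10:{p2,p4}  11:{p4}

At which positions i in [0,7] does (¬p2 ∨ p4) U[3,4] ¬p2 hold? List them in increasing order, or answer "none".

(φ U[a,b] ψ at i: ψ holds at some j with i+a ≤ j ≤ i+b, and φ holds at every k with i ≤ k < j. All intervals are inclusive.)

0, 1, 2

Evaluate at each i in [0,7]:
  i=0: ✓ (rhs at j=3; lhs holds on [0,2])
  i=1: ✓ (rhs at j=4; lhs holds on [1,3])
  i=2: ✓ (rhs at j=5; lhs holds on [2,4])
  i=3: ✗ (no rhs in [6,7])
  i=4: ✗ (lhs fails at k=6 before rhs at j=8)
  i=5: ✗ (lhs fails at k=6 before rhs at j=8)
  i=6: ✗ (lhs fails at k=6 before rhs at j=9)
  i=7: ✗ (lhs fails at k=7 before rhs at j=11)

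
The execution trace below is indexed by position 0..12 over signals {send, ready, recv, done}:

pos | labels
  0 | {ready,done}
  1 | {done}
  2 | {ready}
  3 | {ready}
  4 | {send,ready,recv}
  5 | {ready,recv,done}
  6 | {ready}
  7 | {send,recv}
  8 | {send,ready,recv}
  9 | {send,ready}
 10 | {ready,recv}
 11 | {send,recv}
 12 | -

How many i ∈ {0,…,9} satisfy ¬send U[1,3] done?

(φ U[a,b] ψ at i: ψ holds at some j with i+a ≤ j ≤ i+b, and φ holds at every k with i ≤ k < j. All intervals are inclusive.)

Evaluate at each i in [0,9]:
  i=0: ✓ (rhs at j=1; lhs holds on [0,0])
  i=1: ✗ (no rhs in [2,4])
  i=2: ✗ (lhs fails at k=4 before rhs at j=5)
  i=3: ✗ (lhs fails at k=4 before rhs at j=5)
  i=4: ✗ (lhs fails at k=4 before rhs at j=5)
  i=5: ✗ (no rhs in [6,8])
  i=6: ✗ (no rhs in [7,9])
  i=7: ✗ (no rhs in [8,10])
  i=8: ✗ (no rhs in [9,11])
  i=9: ✗ (no rhs in [10,12])
Positions where it holds: {0} → 1.

1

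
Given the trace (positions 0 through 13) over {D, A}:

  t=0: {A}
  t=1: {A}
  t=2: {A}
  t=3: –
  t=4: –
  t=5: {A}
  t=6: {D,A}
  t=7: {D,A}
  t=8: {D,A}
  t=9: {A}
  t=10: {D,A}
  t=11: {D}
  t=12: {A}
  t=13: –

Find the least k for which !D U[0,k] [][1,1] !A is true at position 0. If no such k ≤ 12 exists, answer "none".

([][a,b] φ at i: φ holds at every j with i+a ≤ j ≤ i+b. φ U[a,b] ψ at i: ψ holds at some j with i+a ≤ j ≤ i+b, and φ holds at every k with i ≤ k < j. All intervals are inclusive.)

2

Need earliest j ≥ 0 with [][1,1] !A, and !D at every k in [0,j-1].
  j=0: rhs fails.
  j=1: rhs fails.
  j=2: rhs holds; lhs holds on [0,1]. k = 2.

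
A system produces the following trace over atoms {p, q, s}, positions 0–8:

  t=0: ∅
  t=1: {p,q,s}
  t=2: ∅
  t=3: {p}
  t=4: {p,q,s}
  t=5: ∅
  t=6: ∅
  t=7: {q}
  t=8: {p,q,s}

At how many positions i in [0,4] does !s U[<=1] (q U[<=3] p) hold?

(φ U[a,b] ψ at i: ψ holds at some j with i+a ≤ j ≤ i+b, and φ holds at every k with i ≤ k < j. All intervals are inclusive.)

Evaluate at each i in [0,4]:
  i=0: ✓ (rhs at j=1; lhs holds on [0,0])
  i=1: ✓ (rhs at j=1)
  i=2: ✓ (rhs at j=3; lhs holds on [2,2])
  i=3: ✓ (rhs at j=3)
  i=4: ✓ (rhs at j=4)
Positions where it holds: {0, 1, 2, 3, 4} → 5.

5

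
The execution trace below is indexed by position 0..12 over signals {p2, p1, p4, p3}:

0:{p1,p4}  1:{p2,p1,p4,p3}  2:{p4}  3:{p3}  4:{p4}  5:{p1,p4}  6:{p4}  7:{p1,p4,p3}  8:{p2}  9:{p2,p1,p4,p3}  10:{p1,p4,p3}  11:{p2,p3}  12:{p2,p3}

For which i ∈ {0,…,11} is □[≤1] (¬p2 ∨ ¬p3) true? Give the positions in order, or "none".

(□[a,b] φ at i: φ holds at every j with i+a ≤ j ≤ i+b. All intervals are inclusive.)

2, 3, 4, 5, 6, 7

Evaluate at each i in [0,11]:
  i=0: ✗ (fails at j=1)
  i=1: ✗ (fails at j=1)
  i=2: ✓ (all of [2,3])
  i=3: ✓ (all of [3,4])
  i=4: ✓ (all of [4,5])
  i=5: ✓ (all of [5,6])
  i=6: ✓ (all of [6,7])
  i=7: ✓ (all of [7,8])
  i=8: ✗ (fails at j=9)
  i=9: ✗ (fails at j=9)
  i=10: ✗ (fails at j=11)
  i=11: ✗ (fails at j=11)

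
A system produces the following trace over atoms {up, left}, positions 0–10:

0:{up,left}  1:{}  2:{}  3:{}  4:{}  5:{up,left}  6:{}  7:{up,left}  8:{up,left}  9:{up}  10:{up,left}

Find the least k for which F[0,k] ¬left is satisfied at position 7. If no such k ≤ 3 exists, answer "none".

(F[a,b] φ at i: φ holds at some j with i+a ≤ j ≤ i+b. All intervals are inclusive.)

2

Scan j = 7,8,… for ¬left:
  j=7: fails
  j=8: fails
  j=9: holds
First hit at j=9, so smallest k = 9-7 = 2.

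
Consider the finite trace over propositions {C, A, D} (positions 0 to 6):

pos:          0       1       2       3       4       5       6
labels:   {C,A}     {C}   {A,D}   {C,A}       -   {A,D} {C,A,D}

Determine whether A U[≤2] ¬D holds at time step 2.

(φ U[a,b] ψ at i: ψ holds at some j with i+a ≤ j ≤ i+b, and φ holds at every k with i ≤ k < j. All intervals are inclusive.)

Need some j in [2,4] with ¬D, and A at every k in [2,j-1].
  j=2: ¬D false.
  j=3: ¬D holds; A holds at every k in [2,2] → satisfied.

Holds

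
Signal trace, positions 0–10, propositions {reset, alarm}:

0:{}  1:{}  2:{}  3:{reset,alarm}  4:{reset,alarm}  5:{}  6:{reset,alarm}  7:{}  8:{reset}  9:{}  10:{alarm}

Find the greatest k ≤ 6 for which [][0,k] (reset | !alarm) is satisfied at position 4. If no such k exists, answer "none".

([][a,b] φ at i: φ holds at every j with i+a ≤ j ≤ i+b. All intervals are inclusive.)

5

(reset | !alarm) must hold from j=4 onward; find where it first fails.
  j=4: holds
  j=5: holds
  j=6: holds
  j=7: holds
  j=8: holds
  j=9: holds
  j=10: fails
Holds on [4,9], so largest k = 5.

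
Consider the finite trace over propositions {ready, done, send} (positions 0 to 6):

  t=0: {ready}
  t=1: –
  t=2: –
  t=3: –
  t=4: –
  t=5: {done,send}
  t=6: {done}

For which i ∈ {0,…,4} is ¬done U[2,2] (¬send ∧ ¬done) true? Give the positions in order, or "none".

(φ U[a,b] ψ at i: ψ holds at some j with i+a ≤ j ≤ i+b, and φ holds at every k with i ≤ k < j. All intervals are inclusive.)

Evaluate at each i in [0,4]:
  i=0: ✓ (rhs at j=2; lhs holds on [0,1])
  i=1: ✓ (rhs at j=3; lhs holds on [1,2])
  i=2: ✓ (rhs at j=4; lhs holds on [2,3])
  i=3: ✗ (no rhs in [5,5])
  i=4: ✗ (no rhs in [6,6])

0, 1, 2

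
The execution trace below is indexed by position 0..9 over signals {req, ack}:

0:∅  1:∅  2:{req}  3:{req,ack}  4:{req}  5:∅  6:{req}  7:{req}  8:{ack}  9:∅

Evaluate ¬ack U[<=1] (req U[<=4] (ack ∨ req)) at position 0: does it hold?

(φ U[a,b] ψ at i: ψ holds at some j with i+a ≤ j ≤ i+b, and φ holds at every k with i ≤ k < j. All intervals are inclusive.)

Need some j in [0,1] with (req U[<=4] (ack ∨ req)), and ¬ack at every k in [0,j-1].
  j=0: (req U[<=4] (ack ∨ req)) — fails.
  j=1: (req U[<=4] (ack ∨ req)) — fails.
No j in the window works → until fails.

Does not hold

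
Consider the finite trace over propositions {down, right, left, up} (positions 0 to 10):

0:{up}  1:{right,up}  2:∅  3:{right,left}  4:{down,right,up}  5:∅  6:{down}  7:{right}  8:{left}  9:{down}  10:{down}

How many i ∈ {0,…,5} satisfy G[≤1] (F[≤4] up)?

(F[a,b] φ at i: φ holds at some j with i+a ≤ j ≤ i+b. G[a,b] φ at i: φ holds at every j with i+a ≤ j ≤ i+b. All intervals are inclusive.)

4

Evaluate at each i in [0,5]:
  i=0: ✓ (all of [0,1])
  i=1: ✓ (all of [1,2])
  i=2: ✓ (all of [2,3])
  i=3: ✓ (all of [3,4])
  i=4: ✗ (fails at j=5)
  i=5: ✗ (fails at j=5)
Positions where it holds: {0, 1, 2, 3} → 4.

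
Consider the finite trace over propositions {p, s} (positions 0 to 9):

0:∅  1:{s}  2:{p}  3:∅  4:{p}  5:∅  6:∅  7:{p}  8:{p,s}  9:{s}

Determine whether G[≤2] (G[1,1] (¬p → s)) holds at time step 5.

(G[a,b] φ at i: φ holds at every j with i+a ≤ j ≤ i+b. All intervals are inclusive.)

False

Check G[1,1] (¬p → s) at every j in [5,7]:
  j=5: fails at 6
  j=6: holds on [7,7]
  j=7: holds on [8,8]
Fails at j=5 → formula fails.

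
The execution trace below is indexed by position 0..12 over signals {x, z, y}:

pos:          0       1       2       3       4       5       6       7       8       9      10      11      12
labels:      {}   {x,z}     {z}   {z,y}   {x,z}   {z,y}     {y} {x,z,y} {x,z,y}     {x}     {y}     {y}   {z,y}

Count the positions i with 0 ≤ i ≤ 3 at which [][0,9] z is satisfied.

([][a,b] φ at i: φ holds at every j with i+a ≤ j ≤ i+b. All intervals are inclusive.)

Evaluate at each i in [0,3]:
  i=0: ✗ (fails at j=0)
  i=1: ✗ (fails at j=6)
  i=2: ✗ (fails at j=6)
  i=3: ✗ (fails at j=6)
Positions where it holds: {} → 0.

0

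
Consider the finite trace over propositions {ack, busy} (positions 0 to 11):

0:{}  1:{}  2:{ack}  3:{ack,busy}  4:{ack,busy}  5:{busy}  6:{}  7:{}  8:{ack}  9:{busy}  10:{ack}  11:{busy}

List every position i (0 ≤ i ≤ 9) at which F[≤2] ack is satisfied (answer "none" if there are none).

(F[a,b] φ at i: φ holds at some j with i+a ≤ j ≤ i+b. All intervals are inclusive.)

Evaluate at each i in [0,9]:
  i=0: ✓ (witness j=2)
  i=1: ✓ (witness j=2)
  i=2: ✓ (witness j=2)
  i=3: ✓ (witness j=3)
  i=4: ✓ (witness j=4)
  i=5: ✗ (none in [5,7])
  i=6: ✓ (witness j=8)
  i=7: ✓ (witness j=8)
  i=8: ✓ (witness j=8)
  i=9: ✓ (witness j=10)

0, 1, 2, 3, 4, 6, 7, 8, 9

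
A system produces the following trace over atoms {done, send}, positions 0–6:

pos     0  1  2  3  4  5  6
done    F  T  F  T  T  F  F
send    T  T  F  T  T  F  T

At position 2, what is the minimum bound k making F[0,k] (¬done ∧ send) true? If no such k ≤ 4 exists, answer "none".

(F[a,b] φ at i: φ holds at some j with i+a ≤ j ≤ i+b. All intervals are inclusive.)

4

Scan j = 2,3,… for (¬done ∧ send):
  j=2: fails
  j=3: fails
  j=4: fails
  j=5: fails
  j=6: holds
First hit at j=6, so smallest k = 6-2 = 4.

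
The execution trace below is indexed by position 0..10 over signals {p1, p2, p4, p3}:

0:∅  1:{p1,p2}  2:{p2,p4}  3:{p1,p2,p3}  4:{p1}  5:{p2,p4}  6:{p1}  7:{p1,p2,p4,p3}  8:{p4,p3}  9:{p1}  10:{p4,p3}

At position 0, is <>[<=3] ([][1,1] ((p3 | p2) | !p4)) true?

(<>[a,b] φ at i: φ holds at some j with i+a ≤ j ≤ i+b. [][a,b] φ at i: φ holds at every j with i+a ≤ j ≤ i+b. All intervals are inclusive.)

True

Check [][1,1] ((p3 | p2) | !p4) at each j in [0,3]:
  j=0: holds on [1,1]
  j=1: holds on [2,2]
  j=2: holds on [3,3]
  j=3: holds on [4,4]
Found at j=0 → formula holds.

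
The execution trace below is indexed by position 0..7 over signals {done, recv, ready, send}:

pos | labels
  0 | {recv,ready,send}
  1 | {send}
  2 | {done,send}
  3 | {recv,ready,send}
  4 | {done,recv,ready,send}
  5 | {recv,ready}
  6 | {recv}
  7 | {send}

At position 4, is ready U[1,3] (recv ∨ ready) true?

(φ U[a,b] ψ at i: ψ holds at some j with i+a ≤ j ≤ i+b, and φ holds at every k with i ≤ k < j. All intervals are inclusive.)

True

Need some j in [5,7] with (recv ∨ ready), and ready at every k in [4,j-1].
  j=5: (recv ∨ ready) holds; ready holds at every k in [4,4] → satisfied.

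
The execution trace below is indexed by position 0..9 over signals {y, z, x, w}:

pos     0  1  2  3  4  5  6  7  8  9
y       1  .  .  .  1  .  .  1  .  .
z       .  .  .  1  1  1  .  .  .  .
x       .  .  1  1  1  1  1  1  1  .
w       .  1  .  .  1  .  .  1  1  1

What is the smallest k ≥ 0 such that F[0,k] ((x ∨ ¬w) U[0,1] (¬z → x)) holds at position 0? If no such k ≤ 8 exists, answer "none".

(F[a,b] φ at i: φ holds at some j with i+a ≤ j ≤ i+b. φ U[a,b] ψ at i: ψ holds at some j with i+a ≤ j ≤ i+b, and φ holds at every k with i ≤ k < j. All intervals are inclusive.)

2

Scan j = 0,1,… for ((x ∨ ¬w) U[0,1] (¬z → x)):
  j=0: fails
  j=1: fails
  j=2: holds
First hit at j=2, so smallest k = 2-0 = 2.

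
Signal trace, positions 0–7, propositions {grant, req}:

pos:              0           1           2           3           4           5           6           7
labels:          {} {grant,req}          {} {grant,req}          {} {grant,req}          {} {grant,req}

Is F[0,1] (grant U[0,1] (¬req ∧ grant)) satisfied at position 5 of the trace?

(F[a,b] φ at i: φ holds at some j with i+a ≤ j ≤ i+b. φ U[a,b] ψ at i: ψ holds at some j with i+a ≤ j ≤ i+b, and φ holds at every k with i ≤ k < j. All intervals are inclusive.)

Does not hold

Check (grant U[0,1] (¬req ∧ grant)) at each j in [5,6]:
  j=5: fails
  j=6: fails
No position in the window satisfies it → formula fails.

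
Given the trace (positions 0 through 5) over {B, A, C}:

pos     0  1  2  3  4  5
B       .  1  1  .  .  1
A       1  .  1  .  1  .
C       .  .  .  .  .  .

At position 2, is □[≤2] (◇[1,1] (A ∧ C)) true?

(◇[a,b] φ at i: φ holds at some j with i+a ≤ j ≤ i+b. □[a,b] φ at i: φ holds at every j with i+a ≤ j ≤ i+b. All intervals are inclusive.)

No

Check ◇[1,1] (A ∧ C) at every j in [2,4]:
  j=2: fails (none in [3,3])
  j=3: fails (none in [4,4])
  j=4: fails (none in [5,5])
Fails at j=2 → formula fails.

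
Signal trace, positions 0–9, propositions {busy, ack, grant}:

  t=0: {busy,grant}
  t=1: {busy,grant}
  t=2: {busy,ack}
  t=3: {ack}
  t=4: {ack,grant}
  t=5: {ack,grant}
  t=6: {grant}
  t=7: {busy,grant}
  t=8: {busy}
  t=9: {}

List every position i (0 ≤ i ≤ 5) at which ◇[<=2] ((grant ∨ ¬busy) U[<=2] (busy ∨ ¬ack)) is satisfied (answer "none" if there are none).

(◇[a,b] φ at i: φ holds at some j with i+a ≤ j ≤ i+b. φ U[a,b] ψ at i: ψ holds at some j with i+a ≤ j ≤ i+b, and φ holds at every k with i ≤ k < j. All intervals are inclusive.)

0, 1, 2, 3, 4, 5

Evaluate at each i in [0,5]:
  i=0: ✓ (witness j=0)
  i=1: ✓ (witness j=1)
  i=2: ✓ (witness j=2)
  i=3: ✓ (witness j=4)
  i=4: ✓ (witness j=4)
  i=5: ✓ (witness j=5)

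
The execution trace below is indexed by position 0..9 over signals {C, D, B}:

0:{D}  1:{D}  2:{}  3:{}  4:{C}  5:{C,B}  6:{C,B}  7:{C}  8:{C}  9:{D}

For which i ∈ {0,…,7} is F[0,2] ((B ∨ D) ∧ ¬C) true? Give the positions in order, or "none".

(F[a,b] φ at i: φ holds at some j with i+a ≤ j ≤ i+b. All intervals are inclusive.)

0, 1, 7

Evaluate at each i in [0,7]:
  i=0: ✓ (witness j=0)
  i=1: ✓ (witness j=1)
  i=2: ✗ (none in [2,4])
  i=3: ✗ (none in [3,5])
  i=4: ✗ (none in [4,6])
  i=5: ✗ (none in [5,7])
  i=6: ✗ (none in [6,8])
  i=7: ✓ (witness j=9)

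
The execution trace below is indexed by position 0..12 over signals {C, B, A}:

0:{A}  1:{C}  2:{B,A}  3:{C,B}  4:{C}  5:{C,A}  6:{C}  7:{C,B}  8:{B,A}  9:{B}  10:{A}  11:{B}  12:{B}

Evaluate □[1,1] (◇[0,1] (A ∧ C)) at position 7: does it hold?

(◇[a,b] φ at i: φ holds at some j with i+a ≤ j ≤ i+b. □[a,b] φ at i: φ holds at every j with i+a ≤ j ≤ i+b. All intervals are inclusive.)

Check ◇[0,1] (A ∧ C) at every j in [8,8]:
  j=8: fails (none in [8,9])
Fails at j=8 → formula fails.

False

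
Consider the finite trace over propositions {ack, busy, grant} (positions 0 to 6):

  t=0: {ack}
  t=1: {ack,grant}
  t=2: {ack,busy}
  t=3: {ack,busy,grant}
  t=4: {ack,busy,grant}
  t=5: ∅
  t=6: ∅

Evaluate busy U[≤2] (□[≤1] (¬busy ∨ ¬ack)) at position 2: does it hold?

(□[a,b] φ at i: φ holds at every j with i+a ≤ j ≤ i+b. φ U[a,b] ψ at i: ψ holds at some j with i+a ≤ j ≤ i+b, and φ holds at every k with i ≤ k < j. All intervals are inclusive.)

Need some j in [2,4] with □[≤1] (¬busy ∨ ¬ack), and busy at every k in [2,j-1].
  j=2: □[≤1] (¬busy ∨ ¬ack) — fails at 2.
  j=3: □[≤1] (¬busy ∨ ¬ack) — fails at 3.
  j=4: □[≤1] (¬busy ∨ ¬ack) — fails at 4.
No j in the window works → until fails.

Does not hold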